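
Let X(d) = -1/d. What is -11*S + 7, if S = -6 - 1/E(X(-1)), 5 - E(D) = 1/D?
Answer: 303/4 ≈ 75.750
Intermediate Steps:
E(D) = 5 - 1/D
S = -25/4 (S = -6 - 1/(5 - 1/((-1/(-1)))) = -6 - 1/(5 - 1/((-1*(-1)))) = -6 - 1/(5 - 1/1) = -6 - 1/(5 - 1*1) = -6 - 1/(5 - 1) = -6 - 1/4 = -6 - 1*¼ = -6 - ¼ = -25/4 ≈ -6.2500)
-11*S + 7 = -11*(-25/4) + 7 = 275/4 + 7 = 303/4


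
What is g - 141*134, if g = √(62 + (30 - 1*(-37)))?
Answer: -18894 + √129 ≈ -18883.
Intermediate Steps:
g = √129 (g = √(62 + (30 + 37)) = √(62 + 67) = √129 ≈ 11.358)
g - 141*134 = √129 - 141*134 = √129 - 18894 = -18894 + √129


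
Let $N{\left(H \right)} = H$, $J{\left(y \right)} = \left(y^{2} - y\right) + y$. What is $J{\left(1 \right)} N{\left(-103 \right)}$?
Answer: $-103$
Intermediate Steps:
$J{\left(y \right)} = y^{2}$
$J{\left(1 \right)} N{\left(-103 \right)} = 1^{2} \left(-103\right) = 1 \left(-103\right) = -103$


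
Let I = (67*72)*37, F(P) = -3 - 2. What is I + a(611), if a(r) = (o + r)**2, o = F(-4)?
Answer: 545724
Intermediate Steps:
F(P) = -5
o = -5
a(r) = (-5 + r)**2
I = 178488 (I = 4824*37 = 178488)
I + a(611) = 178488 + (-5 + 611)**2 = 178488 + 606**2 = 178488 + 367236 = 545724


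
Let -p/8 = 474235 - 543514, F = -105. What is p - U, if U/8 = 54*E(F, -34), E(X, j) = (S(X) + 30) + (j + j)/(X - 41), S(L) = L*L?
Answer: -308186232/73 ≈ -4.2217e+6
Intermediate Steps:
S(L) = L**2
E(X, j) = 30 + X**2 + 2*j/(-41 + X) (E(X, j) = (X**2 + 30) + (j + j)/(X - 41) = (30 + X**2) + (2*j)/(-41 + X) = (30 + X**2) + 2*j/(-41 + X) = 30 + X**2 + 2*j/(-41 + X))
U = 348645168/73 (U = 8*(54*((-1230 + (-105)**3 - 41*(-105)**2 + 2*(-34) + 30*(-105))/(-41 - 105))) = 8*(54*((-1230 - 1157625 - 41*11025 - 68 - 3150)/(-146))) = 8*(54*(-(-1230 - 1157625 - 452025 - 68 - 3150)/146)) = 8*(54*(-1/146*(-1614098))) = 8*(54*(807049/73)) = 8*(43580646/73) = 348645168/73 ≈ 4.7760e+6)
p = 554232 (p = -8*(474235 - 543514) = -8*(-69279) = 554232)
p - U = 554232 - 1*348645168/73 = 554232 - 348645168/73 = -308186232/73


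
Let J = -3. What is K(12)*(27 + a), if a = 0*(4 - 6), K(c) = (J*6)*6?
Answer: -2916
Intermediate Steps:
K(c) = -108 (K(c) = -3*6*6 = -18*6 = -108)
a = 0 (a = 0*(-2) = 0)
K(12)*(27 + a) = -108*(27 + 0) = -108*27 = -2916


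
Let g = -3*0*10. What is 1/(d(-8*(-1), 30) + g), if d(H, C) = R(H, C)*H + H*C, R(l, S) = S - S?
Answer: 1/240 ≈ 0.0041667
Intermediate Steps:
R(l, S) = 0
g = 0 (g = 0*10 = 0)
d(H, C) = C*H (d(H, C) = 0*H + H*C = 0 + C*H = C*H)
1/(d(-8*(-1), 30) + g) = 1/(30*(-8*(-1)) + 0) = 1/(30*8 + 0) = 1/(240 + 0) = 1/240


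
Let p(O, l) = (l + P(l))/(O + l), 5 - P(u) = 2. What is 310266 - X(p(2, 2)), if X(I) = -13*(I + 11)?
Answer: 1241701/4 ≈ 3.1043e+5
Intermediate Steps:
P(u) = 3 (P(u) = 5 - 1*2 = 5 - 2 = 3)
p(O, l) = (3 + l)/(O + l) (p(O, l) = (l + 3)/(O + l) = (3 + l)/(O + l))
X(I) = -143 - 13*I (X(I) = -13*(11 + I) = -143 - 13*I)
310266 - X(p(2, 2)) = 310266 - (-143 - 13*(3 + 2)/(2 + 2)) = 310266 - (-143 - 13*5/4) = 310266 - (-143 - 65/4) = 310266 - 1*(-637/4) = 310266 + 637/4 = 1241701/4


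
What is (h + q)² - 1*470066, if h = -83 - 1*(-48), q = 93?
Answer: -466702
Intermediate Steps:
h = -35 (h = -83 + 48 = -35)
(h + q)² - 1*470066 = (-35 + 93)² - 1*470066 = 58² - 470066 = 3364 - 470066 = -466702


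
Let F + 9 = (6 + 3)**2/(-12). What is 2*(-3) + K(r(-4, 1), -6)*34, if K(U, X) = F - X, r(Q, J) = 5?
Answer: -675/2 ≈ -337.50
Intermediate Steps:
F = -63/4 (F = -9 + (6 + 3)**2/(-12) = -9 + 9**2*(-1/12) = -9 + 81*(-1/12) = -9 - 27/4 = -63/4 ≈ -15.750)
K(U, X) = -63/4 - X
2*(-3) + K(r(-4, 1), -6)*34 = 2*(-3) + (-63/4 - 1*(-6))*34 = -6 + (-63/4 + 6)*34 = -6 - 39/4*34 = -6 - 663/2 = -675/2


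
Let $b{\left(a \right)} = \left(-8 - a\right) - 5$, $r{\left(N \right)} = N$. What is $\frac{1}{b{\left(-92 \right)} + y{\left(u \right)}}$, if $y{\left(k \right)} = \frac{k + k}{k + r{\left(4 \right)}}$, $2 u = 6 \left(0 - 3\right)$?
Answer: $\frac{5}{413} \approx 0.012107$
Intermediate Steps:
$u = -9$ ($u = \frac{6 \left(0 - 3\right)}{2} = \frac{6 \left(-3\right)}{2} = \frac{1}{2} \left(-18\right) = -9$)
$b{\left(a \right)} = -13 - a$
$y{\left(k \right)} = \frac{2 k}{4 + k}$ ($y{\left(k \right)} = \frac{k + k}{k + 4} = \frac{2 k}{4 + k}$)
$\frac{1}{b{\left(-92 \right)} + y{\left(u \right)}} = \frac{1}{\left(-13 - -92\right) + 2 \left(-9\right) \frac{1}{4 - 9}} = \frac{1}{\left(-13 + 92\right) + 2 \left(-9\right) \frac{1}{-5}} = \frac{1}{79 + 2 \left(-9\right) \left(- \frac{1}{5}\right)} = \frac{1}{79 + \frac{18}{5}} = \frac{1}{\frac{413}{5}} = \frac{5}{413}$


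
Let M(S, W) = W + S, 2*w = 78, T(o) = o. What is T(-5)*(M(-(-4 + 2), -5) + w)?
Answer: -180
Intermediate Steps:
w = 39 (w = (½)*78 = 39)
M(S, W) = S + W
T(-5)*(M(-(-4 + 2), -5) + w) = -5*((-(-4 + 2) - 5) + 39) = -5*((-1*(-2) - 5) + 39) = -5*((2 - 5) + 39) = -5*(-3 + 39) = -5*36 = -180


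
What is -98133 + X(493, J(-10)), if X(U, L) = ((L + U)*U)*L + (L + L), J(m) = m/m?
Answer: 145411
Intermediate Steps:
J(m) = 1
X(U, L) = 2*L + L*U*(L + U) (X(U, L) = (U*(L + U))*L + 2*L = L*U*(L + U) + 2*L = 2*L + L*U*(L + U))
-98133 + X(493, J(-10)) = -98133 + 1*(2 + 493² + 1*493) = -98133 + 1*(2 + 243049 + 493) = -98133 + 1*243544 = -98133 + 243544 = 145411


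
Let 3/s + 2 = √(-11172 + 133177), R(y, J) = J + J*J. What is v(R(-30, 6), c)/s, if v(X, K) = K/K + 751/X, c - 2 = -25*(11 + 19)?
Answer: -793/63 + 793*√122005/126 ≈ 2185.7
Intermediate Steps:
R(y, J) = J + J²
c = -748 (c = 2 - 25*(11 + 19) = 2 - 25*30 = 2 - 750 = -748)
s = 3/(-2 + √122005) (s = 3/(-2 + √(-11172 + 133177)) = 3/(-2 + √122005) ≈ 0.0086383)
v(X, K) = 1 + 751/X
v(R(-30, 6), c)/s = ((751 + 6*(1 + 6))/((6*(1 + 6))))/(2/40667 + √122005/40667) = ((751 + 6*7)/((6*7)))/(2/40667 + √122005/40667) = ((751 + 42)/42)/(2/40667 + √122005/40667) = ((1/42)*793)/(2/40667 + √122005/40667) = 793/(42*(2/40667 + √122005/40667))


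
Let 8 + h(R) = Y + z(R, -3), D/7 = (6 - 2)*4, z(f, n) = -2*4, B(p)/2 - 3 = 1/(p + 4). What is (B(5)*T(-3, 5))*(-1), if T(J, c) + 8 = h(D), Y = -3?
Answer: 168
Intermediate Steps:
B(p) = 6 + 2/(4 + p) (B(p) = 6 + 2/(p + 4) = 6 + 2/(4 + p))
z(f, n) = -8
D = 112 (D = 7*((6 - 2)*4) = 7*(4*4) = 7*16 = 112)
h(R) = -19 (h(R) = -8 + (-3 - 8) = -8 - 11 = -19)
T(J, c) = -27 (T(J, c) = -8 - 19 = -27)
(B(5)*T(-3, 5))*(-1) = ((2*(13 + 3*5)/(4 + 5))*(-27))*(-1) = ((2*(13 + 15)/9)*(-27))*(-1) = ((2*(1/9)*28)*(-27))*(-1) = ((56/9)*(-27))*(-1) = -168*(-1) = 168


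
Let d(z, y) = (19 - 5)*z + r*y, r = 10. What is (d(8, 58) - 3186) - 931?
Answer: -3425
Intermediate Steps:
d(z, y) = 10*y + 14*z (d(z, y) = (19 - 5)*z + 10*y = 14*z + 10*y = 10*y + 14*z)
(d(8, 58) - 3186) - 931 = ((10*58 + 14*8) - 3186) - 931 = ((580 + 112) - 3186) - 931 = (692 - 3186) - 931 = -2494 - 931 = -3425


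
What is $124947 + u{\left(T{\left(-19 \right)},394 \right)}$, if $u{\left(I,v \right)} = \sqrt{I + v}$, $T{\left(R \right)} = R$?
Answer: $124947 + 5 \sqrt{15} \approx 1.2497 \cdot 10^{5}$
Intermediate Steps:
$124947 + u{\left(T{\left(-19 \right)},394 \right)} = 124947 + \sqrt{-19 + 394} = 124947 + \sqrt{375} = 124947 + 5 \sqrt{15}$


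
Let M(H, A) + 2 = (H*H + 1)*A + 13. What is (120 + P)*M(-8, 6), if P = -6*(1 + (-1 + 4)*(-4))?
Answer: 74586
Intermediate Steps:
M(H, A) = 11 + A*(1 + H²) (M(H, A) = -2 + ((H*H + 1)*A + 13) = -2 + ((H² + 1)*A + 13) = -2 + ((1 + H²)*A + 13) = -2 + (A*(1 + H²) + 13) = -2 + (13 + A*(1 + H²)) = 11 + A*(1 + H²))
P = 66 (P = -6*(1 + 3*(-4)) = -6*(1 - 12) = -6*(-11) = 66)
(120 + P)*M(-8, 6) = (120 + 66)*(11 + 6 + 6*(-8)²) = 186*(11 + 6 + 6*64) = 186*(11 + 6 + 384) = 186*401 = 74586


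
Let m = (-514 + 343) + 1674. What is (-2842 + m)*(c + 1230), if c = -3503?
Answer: 3043547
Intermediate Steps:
m = 1503 (m = -171 + 1674 = 1503)
(-2842 + m)*(c + 1230) = (-2842 + 1503)*(-3503 + 1230) = -1339*(-2273) = 3043547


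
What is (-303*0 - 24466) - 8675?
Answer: -33141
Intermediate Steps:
(-303*0 - 24466) - 8675 = (0 - 24466) - 8675 = -24466 - 8675 = -33141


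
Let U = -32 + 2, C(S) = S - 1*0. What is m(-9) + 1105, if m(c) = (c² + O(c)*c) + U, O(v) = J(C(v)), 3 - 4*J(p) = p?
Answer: 1129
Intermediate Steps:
C(S) = S (C(S) = S + 0 = S)
J(p) = ¾ - p/4
O(v) = ¾ - v/4
U = -30
m(c) = -30 + c² + c*(¾ - c/4) (m(c) = (c² + (¾ - c/4)*c) - 30 = (c² + c*(¾ - c/4)) - 30 = -30 + c² + c*(¾ - c/4))
m(-9) + 1105 = (-30 + (¾)*(-9) + (¾)*(-9)²) + 1105 = (-30 - 27/4 + (¾)*81) + 1105 = (-30 - 27/4 + 243/4) + 1105 = 24 + 1105 = 1129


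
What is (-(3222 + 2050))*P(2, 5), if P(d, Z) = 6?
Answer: -31632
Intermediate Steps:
(-(3222 + 2050))*P(2, 5) = -(3222 + 2050)*6 = -1*5272*6 = -5272*6 = -31632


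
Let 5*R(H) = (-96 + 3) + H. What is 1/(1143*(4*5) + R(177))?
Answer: 5/114384 ≈ 4.3712e-5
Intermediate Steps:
R(H) = -93/5 + H/5 (R(H) = ((-96 + 3) + H)/5 = (-93 + H)/5 = -93/5 + H/5)
1/(1143*(4*5) + R(177)) = 1/(1143*(4*5) + (-93/5 + (⅕)*177)) = 1/(1143*20 + (-93/5 + 177/5)) = 1/(22860 + 84/5) = 1/(114384/5) = 5/114384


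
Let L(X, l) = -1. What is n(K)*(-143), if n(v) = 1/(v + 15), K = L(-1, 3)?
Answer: -143/14 ≈ -10.214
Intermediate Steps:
K = -1
n(v) = 1/(15 + v)
n(K)*(-143) = -143/(15 - 1) = -143/14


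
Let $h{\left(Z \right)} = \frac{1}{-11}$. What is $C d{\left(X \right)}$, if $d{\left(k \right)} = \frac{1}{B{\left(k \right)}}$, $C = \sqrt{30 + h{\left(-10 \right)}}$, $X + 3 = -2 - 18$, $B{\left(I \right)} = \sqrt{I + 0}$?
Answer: $- \frac{i \sqrt{83237}}{253} \approx - 1.1403 i$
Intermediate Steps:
$B{\left(I \right)} = \sqrt{I}$
$X = -23$ ($X = -3 - 20 = -23$)
$h{\left(Z \right)} = - \frac{1}{11}$
$C = \frac{\sqrt{3619}}{11}$ ($C = \sqrt{30 - \frac{1}{11}} = \sqrt{\frac{329}{11}} = \frac{\sqrt{3619}}{11} \approx 5.4689$)
$d{\left(k \right)} = \frac{1}{\sqrt{k}}$
$C d{\left(X \right)} = \frac{\frac{1}{11} \sqrt{3619}}{i \sqrt{23}} = \frac{\sqrt{3619}}{11} \left(- \frac{i \sqrt{23}}{23}\right) = - \frac{i \sqrt{83237}}{253}$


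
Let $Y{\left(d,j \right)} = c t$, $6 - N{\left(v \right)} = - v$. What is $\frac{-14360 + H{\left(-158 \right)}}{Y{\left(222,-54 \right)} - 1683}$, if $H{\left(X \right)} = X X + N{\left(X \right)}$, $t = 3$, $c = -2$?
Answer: $- \frac{3484}{563} \approx -6.1883$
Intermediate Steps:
$N{\left(v \right)} = 6 + v$ ($N{\left(v \right)} = 6 - - v = 6 + v$)
$H{\left(X \right)} = 6 + X + X^{2}$ ($H{\left(X \right)} = X X + \left(6 + X\right) = X^{2} + \left(6 + X\right) = 6 + X + X^{2}$)
$Y{\left(d,j \right)} = -6$ ($Y{\left(d,j \right)} = \left(-2\right) 3 = -6$)
$\frac{-14360 + H{\left(-158 \right)}}{Y{\left(222,-54 \right)} - 1683} = \frac{-14360 + \left(6 - 158 + \left(-158\right)^{2}\right)}{-6 - 1683} = \frac{-14360 + \left(6 - 158 + 24964\right)}{-1689} = \left(-14360 + 24812\right) \left(- \frac{1}{1689}\right) = 10452 \left(- \frac{1}{1689}\right) = - \frac{3484}{563}$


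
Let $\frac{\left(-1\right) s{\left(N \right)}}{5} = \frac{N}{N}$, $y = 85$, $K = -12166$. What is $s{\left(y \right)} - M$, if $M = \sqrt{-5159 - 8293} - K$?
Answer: $-12171 - 2 i \sqrt{3363} \approx -12171.0 - 115.98 i$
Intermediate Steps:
$M = 12166 + 2 i \sqrt{3363}$ ($M = \sqrt{-5159 - 8293} - -12166 = \sqrt{-13452} + 12166 = 2 i \sqrt{3363} + 12166 = 12166 + 2 i \sqrt{3363} \approx 12166.0 + 115.98 i$)
$s{\left(N \right)} = -5$ ($s{\left(N \right)} = - 5 \frac{N}{N} = \left(-5\right) 1 = -5$)
$s{\left(y \right)} - M = -5 - \left(12166 + 2 i \sqrt{3363}\right) = -12171 - 2 i \sqrt{3363}$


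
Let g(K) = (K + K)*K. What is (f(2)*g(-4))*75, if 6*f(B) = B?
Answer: 800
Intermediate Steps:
f(B) = B/6
g(K) = 2*K² (g(K) = (2*K)*K = 2*K²)
(f(2)*g(-4))*75 = (((⅙)*2)*(2*(-4)²))*75 = ((2*16)/3)*75 = ((⅓)*32)*75 = (32/3)*75 = 800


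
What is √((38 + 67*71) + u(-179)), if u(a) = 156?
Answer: √4951 ≈ 70.363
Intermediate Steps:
√((38 + 67*71) + u(-179)) = √((38 + 67*71) + 156) = √((38 + 4757) + 156) = √(4795 + 156) = √4951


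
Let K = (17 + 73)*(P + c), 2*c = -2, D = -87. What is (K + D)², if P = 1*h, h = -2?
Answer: 127449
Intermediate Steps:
c = -1 (c = (½)*(-2) = -1)
P = -2 (P = 1*(-2) = -2)
K = -270 (K = (17 + 73)*(-2 - 1) = 90*(-3) = -270)
(K + D)² = (-270 - 87)² = (-357)² = 127449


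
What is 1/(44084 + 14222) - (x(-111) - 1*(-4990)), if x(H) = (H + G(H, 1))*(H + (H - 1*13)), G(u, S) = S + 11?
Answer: -1647436029/58306 ≈ -28255.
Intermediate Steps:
G(u, S) = 11 + S
x(H) = (-13 + 2*H)*(12 + H) (x(H) = (H + (11 + 1))*(H + (H - 1*13)) = (H + 12)*(H + (H - 13)) = (12 + H)*(H + (-13 + H)) = (12 + H)*(-13 + 2*H) = (-13 + 2*H)*(12 + H))
1/(44084 + 14222) - (x(-111) - 1*(-4990)) = 1/(44084 + 14222) - ((-156 + 2*(-111)**2 + 11*(-111)) - 1*(-4990)) = 1/58306 - ((-156 + 2*12321 - 1221) + 4990) = 1/58306 - ((-156 + 24642 - 1221) + 4990) = 1/58306 - (23265 + 4990) = 1/58306 - 1*28255 = 1/58306 - 28255 = -1647436029/58306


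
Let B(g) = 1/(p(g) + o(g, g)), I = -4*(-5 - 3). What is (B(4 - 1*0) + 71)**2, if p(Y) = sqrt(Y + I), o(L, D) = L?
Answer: 505521/100 ≈ 5055.2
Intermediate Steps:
I = 32 (I = -4*(-8) = 32)
p(Y) = sqrt(32 + Y) (p(Y) = sqrt(Y + 32) = sqrt(32 + Y))
B(g) = 1/(g + sqrt(32 + g)) (B(g) = 1/(sqrt(32 + g) + g) = 1/(g + sqrt(32 + g)))
(B(4 - 1*0) + 71)**2 = (1/((4 - 1*0) + sqrt(32 + (4 - 1*0))) + 71)**2 = (1/((4 + 0) + sqrt(32 + (4 + 0))) + 71)**2 = (1/(4 + sqrt(32 + 4)) + 71)**2 = (1/(4 + sqrt(36)) + 71)**2 = (1/(4 + 6) + 71)**2 = (1/10 + 71)**2 = (711/10)**2 = 505521/100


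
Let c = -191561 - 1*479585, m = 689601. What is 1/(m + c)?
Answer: 1/18455 ≈ 5.4186e-5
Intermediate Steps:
c = -671146 (c = -191561 - 479585 = -671146)
1/(m + c) = 1/(689601 - 671146) = 1/18455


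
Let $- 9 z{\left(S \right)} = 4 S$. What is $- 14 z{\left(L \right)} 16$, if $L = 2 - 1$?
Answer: $\frac{896}{9} \approx 99.556$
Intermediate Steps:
$L = 1$ ($L = 2 - 1 = 1$)
$z{\left(S \right)} = - \frac{4 S}{9}$
$- 14 z{\left(L \right)} 16 = - 14 \left(\left(- \frac{4}{9}\right) 1\right) 16 = \left(-14\right) \left(- \frac{4}{9}\right) 16 = \frac{56}{9} \cdot 16 = \frac{896}{9}$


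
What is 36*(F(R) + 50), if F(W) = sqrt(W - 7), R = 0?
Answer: 1800 + 36*I*sqrt(7) ≈ 1800.0 + 95.247*I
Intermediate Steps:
F(W) = sqrt(-7 + W)
36*(F(R) + 50) = 36*(sqrt(-7 + 0) + 50) = 36*(sqrt(-7) + 50) = 36*(I*sqrt(7) + 50) = 36*(50 + I*sqrt(7)) = 1800 + 36*I*sqrt(7)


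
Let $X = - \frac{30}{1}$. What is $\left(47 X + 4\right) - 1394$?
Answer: $-2800$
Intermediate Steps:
$X = -30$ ($X = \left(-30\right) 1 = -30$)
$\left(47 X + 4\right) - 1394 = \left(47 \left(-30\right) + 4\right) - 1394 = \left(-1410 + 4\right) - 1394 = -1406 - 1394 = -2800$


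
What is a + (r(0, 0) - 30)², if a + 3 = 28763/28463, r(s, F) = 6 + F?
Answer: 16338062/28463 ≈ 574.01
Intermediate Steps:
a = -56626/28463 (a = -3 + 28763/28463 = -56626/28463 ≈ -1.9895)
a + (r(0, 0) - 30)² = -56626/28463 + ((6 + 0) - 30)² = -56626/28463 + (6 - 30)² = -56626/28463 + (-24)² = -56626/28463 + 576 = 16338062/28463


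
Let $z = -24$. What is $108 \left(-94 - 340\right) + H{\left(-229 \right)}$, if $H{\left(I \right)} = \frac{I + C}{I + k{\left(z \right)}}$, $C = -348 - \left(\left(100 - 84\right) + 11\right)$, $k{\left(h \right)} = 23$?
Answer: $- \frac{4827514}{103} \approx -46869.0$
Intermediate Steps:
$C = -375$ ($C = -348 - \left(16 + 11\right) = -348 - 27 = -375$)
$H{\left(I \right)} = \frac{-375 + I}{23 + I}$ ($H{\left(I \right)} = \frac{I - 375}{I + 23} = \frac{-375 + I}{23 + I}$)
$108 \left(-94 - 340\right) + H{\left(-229 \right)} = 108 \left(-94 - 340\right) + \frac{-375 - 229}{23 - 229} = 108 \left(-434\right) + \frac{1}{-206} \left(-604\right) = -46872 - - \frac{302}{103} = -46872 + \frac{302}{103} = - \frac{4827514}{103}$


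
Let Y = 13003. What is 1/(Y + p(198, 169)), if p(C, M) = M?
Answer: 1/13172 ≈ 7.5919e-5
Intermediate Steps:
1/(Y + p(198, 169)) = 1/(13003 + 169) = 1/13172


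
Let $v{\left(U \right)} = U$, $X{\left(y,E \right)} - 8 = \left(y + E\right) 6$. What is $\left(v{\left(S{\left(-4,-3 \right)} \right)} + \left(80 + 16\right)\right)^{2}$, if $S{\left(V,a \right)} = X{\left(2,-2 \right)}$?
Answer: $10816$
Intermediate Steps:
$X{\left(y,E \right)} = 8 + 6 E + 6 y$ ($X{\left(y,E \right)} = 8 + \left(y + E\right) 6 = 8 + \left(E + y\right) 6 = 8 + \left(6 E + 6 y\right) = 8 + 6 E + 6 y$)
$S{\left(V,a \right)} = 8$ ($S{\left(V,a \right)} = 8 + 6 \left(-2\right) + 6 \cdot 2 = 8 - 12 + 12 = 8$)
$\left(v{\left(S{\left(-4,-3 \right)} \right)} + \left(80 + 16\right)\right)^{2} = \left(8 + \left(80 + 16\right)\right)^{2} = \left(8 + 96\right)^{2} = 104^{2} = 10816$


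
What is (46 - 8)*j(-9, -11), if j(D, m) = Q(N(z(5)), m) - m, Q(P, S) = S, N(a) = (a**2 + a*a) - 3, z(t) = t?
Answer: 0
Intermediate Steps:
N(a) = -3 + 2*a**2 (N(a) = (a**2 + a**2) - 3 = 2*a**2 - 3 = -3 + 2*a**2)
j(D, m) = 0 (j(D, m) = m - m = 0)
(46 - 8)*j(-9, -11) = (46 - 8)*0 = 38*0 = 0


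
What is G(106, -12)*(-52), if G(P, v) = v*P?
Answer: 66144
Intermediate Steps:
G(P, v) = P*v
G(106, -12)*(-52) = (106*(-12))*(-52) = -1272*(-52) = 66144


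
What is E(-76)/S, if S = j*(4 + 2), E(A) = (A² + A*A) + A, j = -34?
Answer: -2869/51 ≈ -56.255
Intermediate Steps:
E(A) = A + 2*A² (E(A) = (A² + A²) + A = 2*A² + A = A + 2*A²)
S = -204 (S = -34*(4 + 2) = -34*6 = -204)
E(-76)/S = -76*(1 + 2*(-76))/(-204) = -76*(1 - 152)*(-1/204) = -76*(-151)*(-1/204) = 11476*(-1/204) = -2869/51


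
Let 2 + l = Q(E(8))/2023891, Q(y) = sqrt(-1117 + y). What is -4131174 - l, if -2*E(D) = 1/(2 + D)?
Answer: -4131172 - I*sqrt(111705)/20238910 ≈ -4.1312e+6 - 1.6514e-5*I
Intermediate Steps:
E(D) = -1/(2*(2 + D))
l = -2 + I*sqrt(111705)/20238910 (l = -2 + sqrt(-1117 - 1/(4 + 2*8))/2023891 = -2 + sqrt(-1117 - 1/(4 + 16))*(1/2023891) = -2 + sqrt(-1117 - 1/20)*(1/2023891) = -2 + sqrt(-22341/20)*(1/2023891) = -2 + (I*sqrt(111705)/10)*(1/2023891) = -2 + I*sqrt(111705)/20238910 ≈ -2.0 + 1.6514e-5*I)
-4131174 - l = -4131174 - (-2 + I*sqrt(111705)/20238910) = -4131174 + (2 - I*sqrt(111705)/20238910) = -4131172 - I*sqrt(111705)/20238910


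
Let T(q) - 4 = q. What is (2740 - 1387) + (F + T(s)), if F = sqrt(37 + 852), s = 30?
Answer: 1387 + sqrt(889) ≈ 1416.8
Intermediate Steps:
T(q) = 4 + q
F = sqrt(889) ≈ 29.816
(2740 - 1387) + (F + T(s)) = (2740 - 1387) + (sqrt(889) + (4 + 30)) = 1353 + (sqrt(889) + 34) = 1353 + (34 + sqrt(889)) = 1387 + sqrt(889)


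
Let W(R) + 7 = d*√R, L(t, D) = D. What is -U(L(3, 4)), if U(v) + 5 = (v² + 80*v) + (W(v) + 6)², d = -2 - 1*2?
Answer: -412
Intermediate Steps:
d = -4 (d = -2 - 2 = -4)
W(R) = -7 - 4*√R
U(v) = -5 + v² + (-1 - 4*√v)² + 80*v (U(v) = -5 + ((v² + 80*v) + ((-7 - 4*√v) + 6)²) = -5 + ((v² + 80*v) + (-1 - 4*√v)²) = -5 + (v² + (-1 - 4*√v)² + 80*v) = -5 + v² + (-1 - 4*√v)² + 80*v)
-U(L(3, 4)) = -(-4 + 4² + 8*√4 + 96*4) = -(-4 + 16 + 8*2 + 384) = -(-4 + 16 + 16 + 384) = -1*412 = -412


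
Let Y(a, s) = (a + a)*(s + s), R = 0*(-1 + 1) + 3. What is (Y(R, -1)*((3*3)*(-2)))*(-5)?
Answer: -1080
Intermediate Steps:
R = 3 (R = 0*0 + 3 = 0 + 3 = 3)
Y(a, s) = 4*a*s (Y(a, s) = (2*a)*(2*s) = 4*a*s)
(Y(R, -1)*((3*3)*(-2)))*(-5) = ((4*3*(-1))*((3*3)*(-2)))*(-5) = -108*(-2)*(-5) = -12*(-18)*(-5) = 216*(-5) = -1080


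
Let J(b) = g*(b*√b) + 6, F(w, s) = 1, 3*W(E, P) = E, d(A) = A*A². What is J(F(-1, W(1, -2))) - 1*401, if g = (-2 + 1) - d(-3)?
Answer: -369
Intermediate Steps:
d(A) = A³
W(E, P) = E/3
g = 26 (g = (-2 + 1) - 1*(-3)³ = -1 - 1*(-27) = -1 + 27 = 26)
J(b) = 6 + 26*b^(3/2) (J(b) = 26*(b*√b) + 6 = 26*b^(3/2) + 6 = 6 + 26*b^(3/2))
J(F(-1, W(1, -2))) - 1*401 = (6 + 26*1^(3/2)) - 1*401 = (6 + 26*1) - 401 = (6 + 26) - 401 = 32 - 401 = -369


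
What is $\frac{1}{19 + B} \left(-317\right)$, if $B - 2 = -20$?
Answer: $-317$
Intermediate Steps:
$B = -18$ ($B = 2 - 20 = -18$)
$\frac{1}{19 + B} \left(-317\right) = \frac{1}{19 - 18} \left(-317\right) = 1^{-1} \left(-317\right) = 1 \left(-317\right) = -317$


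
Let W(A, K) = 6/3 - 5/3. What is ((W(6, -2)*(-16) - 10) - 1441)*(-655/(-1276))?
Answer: -2861695/3828 ≈ -747.57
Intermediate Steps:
W(A, K) = ⅓ (W(A, K) = 6*(⅓) - 5*⅓ = 2 - 5/3 = ⅓)
((W(6, -2)*(-16) - 10) - 1441)*(-655/(-1276)) = (((⅓)*(-16) - 10) - 1441)*(-655/(-1276)) = ((-16/3 - 10) - 1441)*(-655*(-1/1276)) = (-46/3 - 1441)*(655/1276) = -4369/3*655/1276 = -2861695/3828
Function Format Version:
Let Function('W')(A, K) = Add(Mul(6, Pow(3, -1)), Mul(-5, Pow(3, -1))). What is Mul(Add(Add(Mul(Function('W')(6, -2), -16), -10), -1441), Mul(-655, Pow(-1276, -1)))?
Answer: Rational(-2861695, 3828) ≈ -747.57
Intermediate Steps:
Function('W')(A, K) = Rational(1, 3) (Function('W')(A, K) = Add(Mul(6, Rational(1, 3)), Mul(-5, Rational(1, 3))) = Add(2, Rational(-5, 3)) = Rational(1, 3))
Mul(Add(Add(Mul(Function('W')(6, -2), -16), -10), -1441), Mul(-655, Pow(-1276, -1))) = Mul(Add(Add(Mul(Rational(1, 3), -16), -10), -1441), Mul(-655, Pow(-1276, -1))) = Mul(Add(Add(Rational(-16, 3), -10), -1441), Mul(-655, Rational(-1, 1276))) = Mul(Add(Rational(-46, 3), -1441), Rational(655, 1276)) = Mul(Rational(-4369, 3), Rational(655, 1276)) = Rational(-2861695, 3828)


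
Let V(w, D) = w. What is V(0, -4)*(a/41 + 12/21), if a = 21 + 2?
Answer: 0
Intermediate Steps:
a = 23
V(0, -4)*(a/41 + 12/21) = 0*(23/41 + 12/21) = 0*(23*(1/41) + 12*(1/21)) = 0*(23/41 + 4/7) = 0*(325/287) = 0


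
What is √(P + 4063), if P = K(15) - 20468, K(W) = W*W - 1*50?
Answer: I*√16230 ≈ 127.4*I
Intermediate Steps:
K(W) = -50 + W² (K(W) = W² - 50 = -50 + W²)
P = -20293 (P = (-50 + 15²) - 20468 = (-50 + 225) - 20468 = 175 - 20468 = -20293)
√(P + 4063) = √(-20293 + 4063) = √(-16230) = I*√16230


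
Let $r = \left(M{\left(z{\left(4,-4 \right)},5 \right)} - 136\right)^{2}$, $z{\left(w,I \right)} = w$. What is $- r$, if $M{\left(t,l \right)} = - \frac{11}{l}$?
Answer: $- \frac{477481}{25} \approx -19099.0$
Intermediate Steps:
$r = \frac{477481}{25}$ ($r = \left(- \frac{11}{5} - 136\right)^{2} = \left(- \frac{691}{5}\right)^{2} = \frac{477481}{25} \approx 19099.0$)
$- r = \left(-1\right) \frac{477481}{25} = - \frac{477481}{25}$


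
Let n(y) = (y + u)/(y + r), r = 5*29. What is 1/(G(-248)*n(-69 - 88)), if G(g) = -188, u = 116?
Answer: -3/1927 ≈ -0.0015568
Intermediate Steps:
r = 145
n(y) = (116 + y)/(145 + y) (n(y) = (y + 116)/(y + 145) = (116 + y)/(145 + y))
1/(G(-248)*n(-69 - 88)) = 1/((-188)*(((116 + (-69 - 88))/(145 + (-69 - 88))))) = -(145 - 157)/(116 - 157)/188 = -1/(188*(-41/(-12))) = -1/(188*((-1/12*(-41)))) = -1/(188*41/12) = -1/188*12/41 = -3/1927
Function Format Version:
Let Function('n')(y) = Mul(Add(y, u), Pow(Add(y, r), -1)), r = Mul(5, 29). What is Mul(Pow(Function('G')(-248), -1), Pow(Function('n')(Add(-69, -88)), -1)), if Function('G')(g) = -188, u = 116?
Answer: Rational(-3, 1927) ≈ -0.0015568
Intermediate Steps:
r = 145
Function('n')(y) = Mul(Pow(Add(145, y), -1), Add(116, y)) (Function('n')(y) = Mul(Add(y, 116), Pow(Add(y, 145), -1)) = Mul(Add(116, y), Pow(Add(145, y), -1)) = Mul(Pow(Add(145, y), -1), Add(116, y)))
Mul(Pow(Function('G')(-248), -1), Pow(Function('n')(Add(-69, -88)), -1)) = Mul(Pow(-188, -1), Pow(Mul(Pow(Add(145, Add(-69, -88)), -1), Add(116, Add(-69, -88))), -1)) = Mul(Rational(-1, 188), Pow(Mul(Pow(Add(145, -157), -1), Add(116, -157)), -1)) = Mul(Rational(-1, 188), Pow(Mul(Pow(-12, -1), -41), -1)) = Mul(Rational(-1, 188), Pow(Mul(Rational(-1, 12), -41), -1)) = Mul(Rational(-1, 188), Pow(Rational(41, 12), -1)) = Mul(Rational(-1, 188), Rational(12, 41)) = Rational(-3, 1927)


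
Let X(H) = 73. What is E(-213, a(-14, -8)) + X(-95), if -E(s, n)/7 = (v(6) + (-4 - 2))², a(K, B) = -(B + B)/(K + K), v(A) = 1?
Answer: -102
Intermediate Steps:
a(K, B) = -B/K (a(K, B) = -2*B/(2*K) = -2*B*1/(2*K) = -B/K)
E(s, n) = -175 (E(s, n) = -7*(1 + (-4 - 2))² = -7*(1 - 6)² = -7*(-5)² = -7*25 = -175)
E(-213, a(-14, -8)) + X(-95) = -175 + 73 = -102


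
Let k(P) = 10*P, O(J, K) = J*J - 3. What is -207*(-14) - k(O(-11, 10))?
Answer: 1718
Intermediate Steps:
O(J, K) = -3 + J² (O(J, K) = J² - 3 = -3 + J²)
-207*(-14) - k(O(-11, 10)) = -207*(-14) - 10*(-3 + (-11)²) = 2898 - 10*(-3 + 121) = 2898 - 10*118 = 2898 - 1*1180 = 2898 - 1180 = 1718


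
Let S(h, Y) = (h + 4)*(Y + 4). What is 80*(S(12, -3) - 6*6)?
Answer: -1600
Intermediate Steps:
S(h, Y) = (4 + Y)*(4 + h) (S(h, Y) = (4 + h)*(4 + Y) = (4 + Y)*(4 + h))
80*(S(12, -3) - 6*6) = 80*((16 + 4*(-3) + 4*12 - 3*12) - 6*6) = 80*((16 - 12 + 48 - 36) - 36) = 80*(16 - 36) = 80*(-20) = -1600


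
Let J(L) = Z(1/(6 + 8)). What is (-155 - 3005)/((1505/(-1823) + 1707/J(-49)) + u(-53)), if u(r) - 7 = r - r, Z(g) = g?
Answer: -576068/4357731 ≈ -0.13219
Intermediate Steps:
u(r) = 7 (u(r) = 7 + (r - r) = 7 + 0 = 7)
J(L) = 1/14 (J(L) = 1/(6 + 8) = 1/14)
(-155 - 3005)/((1505/(-1823) + 1707/J(-49)) + u(-53)) = (-155 - 3005)/((1505/(-1823) + 1707/(1/14)) + 7) = -3160/((1505*(-1/1823) + 1707*14) + 7) = -3160/((-1505/1823 + 23898) + 7) = -3160/(43564549/1823 + 7) = -3160/43577310/1823 = -3160*1823/43577310 = -576068/4357731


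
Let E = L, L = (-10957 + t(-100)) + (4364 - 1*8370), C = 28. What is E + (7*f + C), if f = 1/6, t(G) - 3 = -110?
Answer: -90245/6 ≈ -15041.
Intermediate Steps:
t(G) = -107 (t(G) = 3 - 110 = -107)
f = ⅙ ≈ 0.16667
L = -15070 (L = (-10957 - 107) + (4364 - 1*8370) = -11064 + (4364 - 8370) = -11064 - 4006 = -15070)
E = -15070
E + (7*f + C) = -15070 + (7*(⅙) + 28) = -15070 + (7/6 + 28) = -15070 + 175/6 = -90245/6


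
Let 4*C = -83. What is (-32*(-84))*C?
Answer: -55776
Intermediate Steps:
C = -83/4 (C = (¼)*(-83) = -83/4 ≈ -20.750)
(-32*(-84))*C = -32*(-84)*(-83/4) = 2688*(-83/4) = -55776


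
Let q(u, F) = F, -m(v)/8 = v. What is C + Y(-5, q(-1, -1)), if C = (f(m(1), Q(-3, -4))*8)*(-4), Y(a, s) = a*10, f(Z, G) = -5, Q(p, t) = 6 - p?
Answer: 110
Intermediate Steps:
m(v) = -8*v
Y(a, s) = 10*a
C = 160 (C = -5*8*(-4) = -40*(-4) = 160)
C + Y(-5, q(-1, -1)) = 160 + 10*(-5) = 160 - 50 = 110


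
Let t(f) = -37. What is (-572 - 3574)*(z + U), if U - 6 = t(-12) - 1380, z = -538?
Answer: 8080554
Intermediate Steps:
U = -1411 (U = 6 + (-37 - 1380) = 6 - 1417 = -1411)
(-572 - 3574)*(z + U) = (-572 - 3574)*(-538 - 1411) = -4146*(-1949) = 8080554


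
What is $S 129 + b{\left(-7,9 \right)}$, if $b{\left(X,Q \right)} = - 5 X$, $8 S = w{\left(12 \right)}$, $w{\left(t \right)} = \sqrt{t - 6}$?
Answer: $35 + \frac{129 \sqrt{6}}{8} \approx 74.498$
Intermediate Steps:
$w{\left(t \right)} = \sqrt{-6 + t}$
$S = \frac{\sqrt{6}}{8}$ ($S = \frac{\sqrt{-6 + 12}}{8} = \frac{\sqrt{6}}{8} \approx 0.30619$)
$S 129 + b{\left(-7,9 \right)} = \frac{\sqrt{6}}{8} \cdot 129 - -35 = \frac{129 \sqrt{6}}{8} + 35 = 35 + \frac{129 \sqrt{6}}{8}$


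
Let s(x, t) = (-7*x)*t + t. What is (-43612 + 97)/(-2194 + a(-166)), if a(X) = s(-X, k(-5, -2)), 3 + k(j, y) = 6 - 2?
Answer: 8703/671 ≈ 12.970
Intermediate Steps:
k(j, y) = 1 (k(j, y) = -3 + (6 - 2) = -3 + 4 = 1)
s(x, t) = t - 7*t*x (s(x, t) = -7*t*x + t = t - 7*t*x)
a(X) = 1 + 7*X (a(X) = 1*(1 - (-7)*X) = 1*(1 + 7*X) = 1 + 7*X)
(-43612 + 97)/(-2194 + a(-166)) = (-43612 + 97)/(-2194 + (1 + 7*(-166))) = -43515/(-2194 + (1 - 1162)) = -43515/(-2194 - 1161) = -43515/(-3355) = -43515*(-1/3355) = 8703/671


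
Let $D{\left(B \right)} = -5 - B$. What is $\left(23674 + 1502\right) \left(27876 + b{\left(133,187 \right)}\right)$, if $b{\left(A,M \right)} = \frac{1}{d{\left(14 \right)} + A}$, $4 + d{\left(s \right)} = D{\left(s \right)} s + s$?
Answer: $\frac{28774044824}{41} \approx 7.0181 \cdot 10^{8}$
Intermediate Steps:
$d{\left(s \right)} = -4 + s + s \left(-5 - s\right)$ ($d{\left(s \right)} = -4 + \left(\left(-5 - s\right) s + s\right) = -4 + \left(s \left(-5 - s\right) + s\right) = -4 + \left(s + s \left(-5 - s\right)\right) = -4 + s + s \left(-5 - s\right)$)
$b{\left(A,M \right)} = \frac{1}{-256 + A}$ ($b{\left(A,M \right)} = \frac{1}{\left(-4 + 14 - 14 \left(5 + 14\right)\right) + A} = \frac{1}{\left(-4 + 14 - 14 \cdot 19\right) + A} = \frac{1}{\left(-4 + 14 - 266\right) + A} = \frac{1}{-256 + A}$)
$\left(23674 + 1502\right) \left(27876 + b{\left(133,187 \right)}\right) = \left(23674 + 1502\right) \left(27876 + \frac{1}{-256 + 133}\right) = 25176 \left(27876 + \frac{1}{-123}\right) = 25176 \left(27876 - \frac{1}{123}\right) = 25176 \cdot \frac{3428747}{123} = \frac{28774044824}{41}$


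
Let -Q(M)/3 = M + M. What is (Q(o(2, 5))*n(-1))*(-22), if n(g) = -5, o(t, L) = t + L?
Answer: -4620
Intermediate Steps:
o(t, L) = L + t
Q(M) = -6*M (Q(M) = -3*(M + M) = -6*M)
(Q(o(2, 5))*n(-1))*(-22) = (-6*(5 + 2)*(-5))*(-22) = (-6*7*(-5))*(-22) = -42*(-5)*(-22) = 210*(-22) = -4620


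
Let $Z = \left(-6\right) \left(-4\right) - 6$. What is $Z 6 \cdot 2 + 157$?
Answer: $373$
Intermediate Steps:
$Z = 18$ ($Z = 24 - 6 = 18$)
$Z 6 \cdot 2 + 157 = 18 \cdot 6 \cdot 2 + 157 = 18 \cdot 12 + 157 = 216 + 157 = 373$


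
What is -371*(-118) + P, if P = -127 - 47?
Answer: 43604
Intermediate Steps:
P = -174
-371*(-118) + P = -371*(-118) - 174 = 43778 - 174 = 43604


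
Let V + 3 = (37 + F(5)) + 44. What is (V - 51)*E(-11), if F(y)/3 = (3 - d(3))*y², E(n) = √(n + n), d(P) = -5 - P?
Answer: 852*I*√22 ≈ 3996.2*I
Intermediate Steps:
E(n) = √2*√n (E(n) = √(2*n) = √2*√n)
F(y) = 33*y² (F(y) = 3*((3 - (-5 - 1*3))*y²) = 3*((3 - (-5 - 3))*y²) = 3*((3 - 1*(-8))*y²) = 3*((3 + 8)*y²) = 3*(11*y²) = 33*y²)
V = 903 (V = -3 + ((37 + 33*5²) + 44) = -3 + ((37 + 33*25) + 44) = -3 + ((37 + 825) + 44) = -3 + (862 + 44) = -3 + 906 = 903)
(V - 51)*E(-11) = (903 - 51)*(√2*√(-11)) = 852*(√2*(I*√11)) = 852*(I*√22) = 852*I*√22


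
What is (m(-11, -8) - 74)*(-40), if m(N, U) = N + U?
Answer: 3720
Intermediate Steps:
(m(-11, -8) - 74)*(-40) = ((-11 - 8) - 74)*(-40) = (-19 - 74)*(-40) = -93*(-40) = 3720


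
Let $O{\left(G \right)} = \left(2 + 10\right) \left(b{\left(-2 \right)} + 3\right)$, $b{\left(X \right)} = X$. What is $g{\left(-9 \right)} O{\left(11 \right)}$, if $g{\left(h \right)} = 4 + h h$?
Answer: $1020$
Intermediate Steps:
$g{\left(h \right)} = 4 + h^{2}$
$O{\left(G \right)} = 12$ ($O{\left(G \right)} = \left(2 + 10\right) \left(-2 + 3\right) = 12 \cdot 1 = 12$)
$g{\left(-9 \right)} O{\left(11 \right)} = \left(4 + \left(-9\right)^{2}\right) 12 = \left(4 + 81\right) 12 = 85 \cdot 12 = 1020$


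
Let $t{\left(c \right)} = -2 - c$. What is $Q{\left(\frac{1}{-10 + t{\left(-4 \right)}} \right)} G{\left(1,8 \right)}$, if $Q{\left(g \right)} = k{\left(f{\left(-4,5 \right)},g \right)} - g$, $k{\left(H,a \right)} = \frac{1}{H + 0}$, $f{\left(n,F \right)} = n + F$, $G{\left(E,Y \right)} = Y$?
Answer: $9$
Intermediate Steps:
$f{\left(n,F \right)} = F + n$
$k{\left(H,a \right)} = \frac{1}{H}$
$Q{\left(g \right)} = 1 - g$ ($Q{\left(g \right)} = \frac{1}{5 - 4} - g = 1^{-1} - g = 1 - g$)
$Q{\left(\frac{1}{-10 + t{\left(-4 \right)}} \right)} G{\left(1,8 \right)} = \left(1 - \frac{1}{-10 - -2}\right) 8 = \left(1 - \frac{1}{-10 + \left(-2 + 4\right)}\right) 8 = \left(1 - \frac{1}{-10 + 2}\right) 8 = \left(1 - \frac{1}{-8}\right) 8 = \left(1 - - \frac{1}{8}\right) 8 = \left(1 + \frac{1}{8}\right) 8 = \frac{9}{8} \cdot 8 = 9$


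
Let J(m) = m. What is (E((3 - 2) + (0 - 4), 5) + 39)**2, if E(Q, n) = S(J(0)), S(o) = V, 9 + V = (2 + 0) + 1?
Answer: 1089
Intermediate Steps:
V = -6 (V = -9 + ((2 + 0) + 1) = -9 + (2 + 1) = -9 + 3 = -6)
S(o) = -6
E(Q, n) = -6
(E((3 - 2) + (0 - 4), 5) + 39)**2 = (-6 + 39)**2 = 33**2 = 1089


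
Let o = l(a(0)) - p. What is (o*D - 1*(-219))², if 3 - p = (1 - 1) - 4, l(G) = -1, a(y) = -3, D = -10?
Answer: 89401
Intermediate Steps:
p = 7 (p = 3 - ((1 - 1) - 4) = 3 - (0 - 4) = 3 - 1*(-4) = 3 + 4 = 7)
o = -8 (o = -1 - 1*7 = -1 - 7 = -8)
(o*D - 1*(-219))² = (-8*(-10) - 1*(-219))² = (80 + 219)² = 299² = 89401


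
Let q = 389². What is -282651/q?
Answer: -282651/151321 ≈ -1.8679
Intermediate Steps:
q = 151321
-282651/q = -282651/151321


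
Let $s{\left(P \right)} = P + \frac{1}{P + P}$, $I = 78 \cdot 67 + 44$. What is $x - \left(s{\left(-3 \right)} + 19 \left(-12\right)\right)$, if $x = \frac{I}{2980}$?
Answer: $\frac{104122}{447} \approx 232.94$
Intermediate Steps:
$I = 5270$ ($I = 5226 + 44 = 5270$)
$s{\left(P \right)} = P + \frac{1}{2 P}$
$x = \frac{527}{298}$ ($x = \frac{5270}{2980} = 5270 \cdot \frac{1}{2980} = \frac{527}{298} \approx 1.7685$)
$x - \left(s{\left(-3 \right)} + 19 \left(-12\right)\right) = \frac{527}{298} - \left(\left(-3 + \frac{1}{2 \left(-3\right)}\right) + 19 \left(-12\right)\right) = \frac{527}{298} - \left(\left(-3 + \frac{1}{2} \left(- \frac{1}{3}\right)\right) - 228\right) = \frac{527}{298} - \left(\left(-3 - \frac{1}{6}\right) - 228\right) = \frac{527}{298} - \left(- \frac{19}{6} - 228\right) = \frac{527}{298} - - \frac{1387}{6} = \frac{527}{298} + \frac{1387}{6} = \frac{104122}{447}$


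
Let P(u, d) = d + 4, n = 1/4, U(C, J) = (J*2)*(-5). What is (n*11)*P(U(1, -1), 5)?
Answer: 99/4 ≈ 24.750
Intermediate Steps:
U(C, J) = -10*J (U(C, J) = (2*J)*(-5) = -10*J)
n = 1/4 ≈ 0.25000
P(u, d) = 4 + d
(n*11)*P(U(1, -1), 5) = ((1/4)*11)*(4 + 5) = (11/4)*9 = 99/4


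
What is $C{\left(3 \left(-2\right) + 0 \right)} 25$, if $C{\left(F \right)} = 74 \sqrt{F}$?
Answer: $1850 i \sqrt{6} \approx 4531.6 i$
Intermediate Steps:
$C{\left(3 \left(-2\right) + 0 \right)} 25 = 74 \sqrt{3 \left(-2\right) + 0} \cdot 25 = 74 \sqrt{-6 + 0} \cdot 25 = 74 \sqrt{-6} \cdot 25 = 74 i \sqrt{6} \cdot 25 = 1850 i \sqrt{6}$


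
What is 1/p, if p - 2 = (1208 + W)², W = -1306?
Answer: 1/9606 ≈ 0.00010410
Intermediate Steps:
p = 9606 (p = 2 + (1208 - 1306)² = 2 + (-98)² = 2 + 9604 = 9606)
1/p = 1/9606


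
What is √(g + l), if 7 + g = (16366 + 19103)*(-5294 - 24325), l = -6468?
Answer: I*√1050562786 ≈ 32412.0*I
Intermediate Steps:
g = -1050556318 (g = -7 + (16366 + 19103)*(-5294 - 24325) = -7 + 35469*(-29619) = -7 - 1050556311 = -1050556318)
√(g + l) = √(-1050556318 - 6468) = √(-1050562786) = I*√1050562786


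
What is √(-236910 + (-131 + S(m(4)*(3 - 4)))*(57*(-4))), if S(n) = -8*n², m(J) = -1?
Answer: 3*I*√22802 ≈ 453.01*I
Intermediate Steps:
√(-236910 + (-131 + S(m(4)*(3 - 4)))*(57*(-4))) = √(-236910 + (-131 - 8*(3 - 4)²)*(57*(-4))) = √(-236910 + (-131 - 8*(-1*(-1))²)*(-228)) = √(-236910 + (-131 - 8*1²)*(-228)) = √(-236910 + (-131 - 8*1)*(-228)) = √(-236910 + (-131 - 8)*(-228)) = √(-236910 - 139*(-228)) = √(-236910 + 31692) = √(-205218) = 3*I*√22802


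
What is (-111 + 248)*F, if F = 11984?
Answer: 1641808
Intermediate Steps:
(-111 + 248)*F = (-111 + 248)*11984 = 137*11984 = 1641808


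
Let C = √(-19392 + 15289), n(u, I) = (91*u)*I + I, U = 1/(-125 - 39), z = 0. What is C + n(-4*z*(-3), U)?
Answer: -1/164 + I*√4103 ≈ -0.0060976 + 64.055*I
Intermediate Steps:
U = -1/164 (U = 1/(-164) = -1/164 ≈ -0.0060976)
n(u, I) = I + 91*I*u (n(u, I) = 91*I*u + I = I + 91*I*u)
C = I*√4103 (C = √(-4103) = I*√4103 ≈ 64.055*I)
C + n(-4*z*(-3), U) = I*√4103 - (1 + 91*(-4*0*(-3)))/164 = I*√4103 - (1 + 91*(0*(-3)))/164 = I*√4103 - (1 + 91*0)/164 = I*√4103 - (1 + 0)/164 = I*√4103 - 1/164*1 = I*√4103 - 1/164 = -1/164 + I*√4103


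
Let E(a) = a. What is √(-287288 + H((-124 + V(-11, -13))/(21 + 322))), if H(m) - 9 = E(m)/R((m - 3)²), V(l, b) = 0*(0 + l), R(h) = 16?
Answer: 3*I*√306558637/98 ≈ 535.98*I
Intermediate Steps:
V(l, b) = 0 (V(l, b) = 0*l = 0)
H(m) = 9 + m/16
√(-287288 + H((-124 + V(-11, -13))/(21 + 322))) = √(-287288 + (9 + ((-124 + 0)/(21 + 322))/16)) = √(-287288 + (9 + (-124/343)/16)) = √(-287288 + (9 + (-124*1/343)/16)) = √(-287288 + (9 + (1/16)*(-124/343))) = √(-287288 + (9 - 31/1372)) = √(-287288 + 12317/1372) = √(-394146819/1372) = 3*I*√306558637/98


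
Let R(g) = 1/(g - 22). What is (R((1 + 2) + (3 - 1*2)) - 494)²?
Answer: 79085449/324 ≈ 2.4409e+5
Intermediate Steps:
R(g) = 1/(-22 + g)
(R((1 + 2) + (3 - 1*2)) - 494)² = (1/(-22 + ((1 + 2) + (3 - 1*2))) - 494)² = (1/(-22 + (3 + (3 - 2))) - 494)² = (1/(-22 + (3 + 1)) - 494)² = (1/(-22 + 4) - 494)² = (1/(-18) - 494)² = (-1/18 - 494)² = (-8893/18)² = 79085449/324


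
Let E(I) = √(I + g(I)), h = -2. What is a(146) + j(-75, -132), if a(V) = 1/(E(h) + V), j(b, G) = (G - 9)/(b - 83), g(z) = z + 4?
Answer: 5186/5767 ≈ 0.89925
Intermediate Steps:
g(z) = 4 + z
E(I) = √(4 + 2*I) (E(I) = √(I + (4 + I)) = √(4 + 2*I))
j(b, G) = (-9 + G)/(-83 + b)
a(V) = 1/V (a(V) = 1/(√(4 + 2*(-2)) + V) = 1/(√(4 - 4) + V) = 1/(√0 + V) = 1/(0 + V) = 1/V)
a(146) + j(-75, -132) = 1/146 + (-9 - 132)/(-83 - 75) = 1/146 - 141/(-158) = 1/146 - 1/158*(-141) = 1/146 + 141/158 = 5186/5767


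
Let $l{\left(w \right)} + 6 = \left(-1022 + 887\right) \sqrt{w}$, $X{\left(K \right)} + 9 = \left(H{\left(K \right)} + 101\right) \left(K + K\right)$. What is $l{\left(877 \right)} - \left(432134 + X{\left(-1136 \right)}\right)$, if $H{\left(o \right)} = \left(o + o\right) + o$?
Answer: $-7945635 - 135 \sqrt{877} \approx -7.9496 \cdot 10^{6}$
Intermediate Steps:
$H{\left(o \right)} = 3 o$ ($H{\left(o \right)} = 2 o + o = 3 o$)
$X{\left(K \right)} = -9 + 2 K \left(101 + 3 K\right)$ ($X{\left(K \right)} = -9 + \left(3 K + 101\right) \left(K + K\right) = -9 + \left(101 + 3 K\right) 2 K = -9 + 2 K \left(101 + 3 K\right)$)
$l{\left(w \right)} = -6 - 135 \sqrt{w}$ ($l{\left(w \right)} = -6 + \left(-1022 + 887\right) \sqrt{w} = -6 - 135 \sqrt{w}$)
$l{\left(877 \right)} - \left(432134 + X{\left(-1136 \right)}\right) = \left(-6 - 135 \sqrt{877}\right) - \left(432134 + \left(-9 + 6 \left(-1136\right)^{2} + 202 \left(-1136\right)\right)\right) = \left(-6 - 135 \sqrt{877}\right) - \left(432134 - -7513495\right) = \left(-6 - 135 \sqrt{877}\right) - \left(432134 + 7513495\right) = \left(-6 - 135 \sqrt{877}\right) - 7945629 = -7945635 - 135 \sqrt{877}$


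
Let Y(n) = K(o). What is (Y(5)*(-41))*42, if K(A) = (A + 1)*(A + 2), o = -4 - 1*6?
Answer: -123984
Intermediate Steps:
o = -10 (o = -4 - 6 = -10)
K(A) = (1 + A)*(2 + A)
Y(n) = 72 (Y(n) = 2 + (-10)**2 + 3*(-10) = 2 + 100 - 30 = 72)
(Y(5)*(-41))*42 = (72*(-41))*42 = -2952*42 = -123984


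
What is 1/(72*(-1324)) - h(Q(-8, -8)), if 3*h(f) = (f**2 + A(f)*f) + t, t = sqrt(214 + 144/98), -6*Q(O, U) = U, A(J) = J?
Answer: -338947/285984 - sqrt(10558)/21 ≈ -6.0782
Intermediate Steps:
Q(O, U) = -U/6
t = sqrt(10558)/7 (t = sqrt(214 + 144*(1/98)) = sqrt(214 + 72/49) = sqrt(10558/49) = sqrt(10558)/7 ≈ 14.679)
h(f) = sqrt(10558)/21 + 2*f**2/3 (h(f) = ((f**2 + f*f) + sqrt(10558)/7)/3 = ((f**2 + f**2) + sqrt(10558)/7)/3 = (2*f**2 + sqrt(10558)/7)/3 = sqrt(10558)/21 + 2*f**2/3)
1/(72*(-1324)) - h(Q(-8, -8)) = 1/(72*(-1324)) - (sqrt(10558)/21 + 2*(-1/6*(-8))**2/3) = 1/(-95328) - (sqrt(10558)/21 + 2*(4/3)**2/3) = -1/95328 - (sqrt(10558)/21 + (2/3)*(16/9)) = -1/95328 - (sqrt(10558)/21 + 32/27) = -1/95328 - (32/27 + sqrt(10558)/21) = -1/95328 + (-32/27 - sqrt(10558)/21) = -338947/285984 - sqrt(10558)/21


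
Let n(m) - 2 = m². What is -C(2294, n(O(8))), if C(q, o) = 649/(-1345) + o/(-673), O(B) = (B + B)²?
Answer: 88585387/905185 ≈ 97.864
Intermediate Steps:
O(B) = 4*B² (O(B) = (2*B)² = 4*B²)
n(m) = 2 + m²
C(q, o) = -649/1345 - o/673 (C(q, o) = 649*(-1/1345) + o*(-1/673) = -649/1345 - o/673)
-C(2294, n(O(8))) = -(-649/1345 - (2 + (4*8²)²)/673) = -(-649/1345 - (2 + (4*64)²)/673) = -(-649/1345 - (2 + 256²)/673) = -(-649/1345 - (2 + 65536)/673) = -(-649/1345 - 1/673*65538) = -(-649/1345 - 65538/673) = -1*(-88585387/905185) = 88585387/905185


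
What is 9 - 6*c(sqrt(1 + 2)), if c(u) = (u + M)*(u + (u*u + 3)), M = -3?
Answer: 99 - 18*sqrt(3) ≈ 67.823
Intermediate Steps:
c(u) = (-3 + u)*(3 + u + u**2) (c(u) = (u - 3)*(u + (u*u + 3)) = (-3 + u)*(u + (u**2 + 3)) = (-3 + u)*(u + (3 + u**2)) = (-3 + u)*(3 + u + u**2))
9 - 6*c(sqrt(1 + 2)) = 9 - 6*(-9 + (sqrt(1 + 2))**3 - 2*(sqrt(1 + 2))**2) = 9 - 6*(-9 + (sqrt(3))**3 - 2*(sqrt(3))**2) = 9 - 6*(-9 + 3*sqrt(3) - 2*3) = 9 - 6*(-9 + 3*sqrt(3) - 6) = 9 - 6*(-15 + 3*sqrt(3)) = 9 + (90 - 18*sqrt(3)) = 99 - 18*sqrt(3)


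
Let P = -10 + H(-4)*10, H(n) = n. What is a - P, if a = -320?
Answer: -270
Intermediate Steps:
P = -50 (P = -10 - 4*10 = -10 - 40 = -50)
a - P = -320 - 1*(-50) = -320 + 50 = -270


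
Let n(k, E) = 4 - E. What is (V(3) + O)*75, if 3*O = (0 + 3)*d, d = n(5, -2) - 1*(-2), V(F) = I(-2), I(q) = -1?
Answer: 525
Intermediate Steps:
V(F) = -1
d = 8 (d = (4 - 1*(-2)) - 1*(-2) = (4 + 2) + 2 = 6 + 2 = 8)
O = 8 (O = ((0 + 3)*8)/3 = (3*8)/3 = (⅓)*24 = 8)
(V(3) + O)*75 = (-1 + 8)*75 = 7*75 = 525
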